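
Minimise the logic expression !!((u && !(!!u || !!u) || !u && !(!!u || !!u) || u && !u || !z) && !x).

!!((u && !(!!u || !!u) || !u && !(!!u || !!u) || u && !u || !z) && !x)
= !!((!(!!u || !!u) || u && !u || !z) && !x)   [distribution]
= !!((!u && !u || u && !u || !z) && !x)   [De Morgan]
= !!((!u || !z) && !x)   [distribution]
= (!u || !z) && !x   [double negation]

(!u || !z) && !x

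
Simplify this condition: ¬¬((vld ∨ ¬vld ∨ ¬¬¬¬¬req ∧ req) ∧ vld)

vld

¬¬((vld ∨ ¬vld ∨ ¬¬¬¬¬req ∧ req) ∧ vld)
= ¬¬((vld ∨ ¬vld ∨ ¬¬¬req ∧ req) ∧ vld)   [double negation]
= ¬¬((vld ∨ ¬vld ∨ ¬req ∧ req) ∧ vld)   [double negation]
= ¬¬((vld ∨ ¬vld) ∧ vld)   [complement / identity]
= ¬¬vld   [complement / identity]
= vld   [double negation]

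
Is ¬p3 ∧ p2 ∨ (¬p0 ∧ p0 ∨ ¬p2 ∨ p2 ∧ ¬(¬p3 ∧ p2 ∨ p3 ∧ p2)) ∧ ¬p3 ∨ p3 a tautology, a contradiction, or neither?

tautology

¬p3 ∧ p2 ∨ (¬p0 ∧ p0 ∨ ¬p2 ∨ p2 ∧ ¬(¬p3 ∧ p2 ∨ p3 ∧ p2)) ∧ ¬p3 ∨ p3
= ¬p3 ∧ p2 ∨ (¬p2 ∨ p2 ∧ ¬(¬p3 ∧ p2 ∨ p3 ∧ p2)) ∧ ¬p3 ∨ p3   [complement / identity]
= ¬p3 ∧ p2 ∨ (¬p2 ∨ p2 ∧ ¬p2) ∧ ¬p3 ∨ p3   [distribution]
= ¬p3 ∧ p2 ∨ ¬p2 ∧ ¬p3 ∨ p3   [complement / identity]
= ¬p3 ∨ p3   [distribution]
= True   [complement]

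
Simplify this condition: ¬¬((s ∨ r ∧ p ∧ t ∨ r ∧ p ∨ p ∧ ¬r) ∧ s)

s

¬¬((s ∨ r ∧ p ∧ t ∨ r ∧ p ∨ p ∧ ¬r) ∧ s)
= ¬¬((s ∨ r ∧ p ∨ p ∧ ¬r) ∧ s)   [absorption]
= ¬¬((s ∨ p) ∧ s)   [distribution]
= ¬¬s   [absorption]
= s   [double negation]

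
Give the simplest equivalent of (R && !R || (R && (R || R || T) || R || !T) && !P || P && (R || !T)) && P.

(R || !T) && P

(R && !R || (R && (R || R || T) || R || !T) && !P || P && (R || !T)) && P
= (R && !R || (R && (R || T) || R || !T) && !P || P && (R || !T)) && P   (idempotence)
= (R && !R || (R || R || !T) && !P || P && (R || !T)) && P   (absorption)
= (R && !R || (R || !T) && !P || P && (R || !T)) && P   (idempotence)
= ((R || !T) && !P || P && (R || !T)) && P   (complement / identity)
= (R || !T) && P   (distribution)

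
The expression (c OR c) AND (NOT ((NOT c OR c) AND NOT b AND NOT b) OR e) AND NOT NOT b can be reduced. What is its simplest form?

c AND b

(c OR c) AND (NOT ((NOT c OR c) AND NOT b AND NOT b) OR e) AND NOT NOT b
= (c OR c) AND (NOT (NOT b AND NOT b) OR e) AND NOT NOT b   [complement / identity]
= (c OR c) AND (NOT NOT b OR e) AND NOT NOT b   [idempotence]
= (c OR c) AND NOT NOT b   [absorption]
= (c OR c) AND b   [double negation]
= c AND b   [idempotence]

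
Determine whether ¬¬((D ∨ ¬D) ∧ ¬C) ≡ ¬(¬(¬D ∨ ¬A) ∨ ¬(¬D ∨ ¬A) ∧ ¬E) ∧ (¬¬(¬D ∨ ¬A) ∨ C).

E1: ¬¬((D ∨ ¬D) ∧ ¬C)
    = ¬¬¬C
    = ¬C
E2: ¬(¬(¬D ∨ ¬A) ∨ ¬(¬D ∨ ¬A) ∧ ¬E) ∧ (¬¬(¬D ∨ ¬A) ∨ C)
    = ¬¬(¬D ∨ ¬A) ∧ (¬¬(¬D ∨ ¬A) ∨ C)
    = ¬¬(¬D ∨ ¬A)
    = ¬D ∨ ¬A
These differ: at A=0, C=1, D=1, E=0, E1 = 0 but E2 = 1.

No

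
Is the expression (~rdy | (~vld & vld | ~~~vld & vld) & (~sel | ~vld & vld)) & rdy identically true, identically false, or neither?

(~rdy | (~vld & vld | ~~~vld & vld) & (~sel | ~vld & vld)) & rdy
= (~rdy | (~vld & vld | ~vld & vld) & (~sel | ~vld & vld)) & rdy   (double negation)
= (~rdy | ~vld & vld & ~sel | ~vld & vld) & rdy   (distribution)
= (~rdy | ~vld & vld) & rdy   (absorption)
= ~rdy & rdy   (complement / identity)
= 0   (complement)

identically false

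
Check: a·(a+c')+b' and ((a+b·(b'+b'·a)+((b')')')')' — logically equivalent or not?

E1: a·(a+c')+b'
    = a+b'   (absorption)
E2: ((a+b·(b'+b'·a)+((b')')')')'
    = ((a+b·(b'+b'·a)+b')')'   (double negation)
    = a+b·(b'+b'·a)+b'   (double negation)
    = a+b·b'+b'   (absorption)
    = a+b'   (complement / identity)
Both reduce to a+b', so they are equivalent.

Yes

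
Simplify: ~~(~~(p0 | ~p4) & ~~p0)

p0

~~(~~(p0 | ~p4) & ~~p0)
= ~(~(p0 | ~p4) | ~p0)
= (p0 | ~p4) & p0
= p0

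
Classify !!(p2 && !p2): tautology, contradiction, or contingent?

contradiction

!!(p2 && !p2)
= p2 && !p2
= false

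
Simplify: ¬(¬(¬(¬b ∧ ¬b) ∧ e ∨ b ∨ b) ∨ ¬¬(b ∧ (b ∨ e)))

¬(¬(¬(¬b ∧ ¬b) ∧ e ∨ b ∨ b) ∨ ¬¬(b ∧ (b ∨ e)))
= ¬(¬((b ∨ b) ∧ e ∨ b ∨ b) ∨ ¬¬(b ∧ (b ∨ e)))   [De Morgan]
= ¬(¬(b ∨ b) ∨ ¬¬(b ∧ (b ∨ e)))   [absorption]
= (b ∨ b) ∧ ¬(b ∧ (b ∨ e))   [De Morgan]
= b ∧ ¬(b ∧ (b ∨ e))   [idempotence]
= b ∧ ¬b   [absorption]
= False   [complement]

False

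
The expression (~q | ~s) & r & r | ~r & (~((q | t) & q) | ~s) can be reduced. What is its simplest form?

~q | ~s

(~q | ~s) & r & r | ~r & (~((q | t) & q) | ~s)
= (~q | ~s) & r | ~r & (~((q | t) & q) | ~s)   [idempotence]
= (~q | ~s) & r | ~r & (~q | ~s)   [absorption]
= ~q | ~s   [distribution]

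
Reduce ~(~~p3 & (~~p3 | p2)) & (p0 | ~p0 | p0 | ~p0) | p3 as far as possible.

1

~(~~p3 & (~~p3 | p2)) & (p0 | ~p0 | p0 | ~p0) | p3
= ~(~~p3 & (~~p3 | p2)) & (p0 | ~p0) | p3   — idempotence
= ~~~p3 & (p0 | ~p0) | p3   — absorption
= ~~~p3 | p3   — complement / identity
= ~p3 | p3   — double negation
= 1   — complement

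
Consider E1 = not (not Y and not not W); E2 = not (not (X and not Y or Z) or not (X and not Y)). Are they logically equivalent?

No

E1: not (not Y and not not W)
    = Y or not W   (De Morgan)
E2: not (not (X and not Y or Z) or not (X and not Y))
    = (X and not Y or Z) and X and not Y   (De Morgan)
    = X and not Y   (absorption)
These differ: at W=0, X=0, Y=1, Z=0, E1 = 1 but E2 = 0.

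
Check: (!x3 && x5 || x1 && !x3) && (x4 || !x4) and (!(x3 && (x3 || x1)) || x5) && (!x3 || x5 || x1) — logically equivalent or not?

No

E1: (!x3 && x5 || x1 && !x3) && (x4 || !x4)
    = (x5 || x1) && !x3 && (x4 || !x4)
    = (x5 || x1) && !x3
E2: (!(x3 && (x3 || x1)) || x5) && (!x3 || x5 || x1)
    = (!x3 || x5) && (!x3 || x5 || x1)
    = !x3 || x5
These differ: at x1=0, x3=1, x4=0, x5=1, E1 = 0 but E2 = 1.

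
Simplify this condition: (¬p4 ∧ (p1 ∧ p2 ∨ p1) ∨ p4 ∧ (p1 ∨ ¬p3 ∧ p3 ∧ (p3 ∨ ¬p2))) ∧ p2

(¬p4 ∧ (p1 ∧ p2 ∨ p1) ∨ p4 ∧ (p1 ∨ ¬p3 ∧ p3 ∧ (p3 ∨ ¬p2))) ∧ p2
= (¬p4 ∧ (p1 ∧ p2 ∨ p1) ∨ p4 ∧ (p1 ∨ ¬p3 ∧ p3)) ∧ p2
= (¬p4 ∧ (p1 ∧ p2 ∨ p1) ∨ p4 ∧ p1) ∧ p2
= (¬p4 ∧ p1 ∨ p4 ∧ p1) ∧ p2
= p1 ∧ p2

p1 ∧ p2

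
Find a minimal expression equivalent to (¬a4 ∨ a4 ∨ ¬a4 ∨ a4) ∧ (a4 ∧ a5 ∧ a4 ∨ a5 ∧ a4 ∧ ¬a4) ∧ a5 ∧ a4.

(¬a4 ∨ a4 ∨ ¬a4 ∨ a4) ∧ (a4 ∧ a5 ∧ a4 ∨ a5 ∧ a4 ∧ ¬a4) ∧ a5 ∧ a4
= (¬a4 ∨ a4) ∧ (a4 ∧ a5 ∧ a4 ∨ a5 ∧ a4 ∧ ¬a4) ∧ a5 ∧ a4   [idempotence]
= (a4 ∧ a5 ∧ a4 ∨ a5 ∧ a4 ∧ ¬a4) ∧ a5 ∧ a4   [complement / identity]
= a5 ∧ a4 ∧ a5 ∧ a4   [distribution]
= a5 ∧ a4   [idempotence]

a5 ∧ a4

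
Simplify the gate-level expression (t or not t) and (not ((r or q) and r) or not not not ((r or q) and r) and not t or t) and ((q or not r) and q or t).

t or not r and q

(t or not t) and (not ((r or q) and r) or not not not ((r or q) and r) and not t or t) and ((q or not r) and q or t)
= (t or not t) and (not ((r or q) and r) or not not not ((r or q) and r) and not t or t) and (q or t)   (absorption)
= (t or not t) and (not ((r or q) and r) or not ((r or q) and r) and not t or t) and (q or t)   (double negation)
= (t or not t) and (not ((r or q) and r) or t) and (q or t)   (absorption)
= (not ((r or q) and r) or t) and (q or t)   (complement / identity)
= (not r or t) and (q or t)   (absorption)
= t or not r and q   (distribution)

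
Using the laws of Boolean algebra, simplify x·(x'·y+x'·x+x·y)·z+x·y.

x·y

x·(x'·y+x'·x+x·y)·z+x·y
= x·(x'·y+x·y)·z+x·y   [complement / identity]
= x·y·z+x·y   [distribution]
= x·y   [absorption]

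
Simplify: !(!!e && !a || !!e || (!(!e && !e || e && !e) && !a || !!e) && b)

!e

!(!!e && !a || !!e || (!(!e && !e || e && !e) && !a || !!e) && b)
= !(!!e && !a || !!e || (!!e && !a || !!e) && b)
= !(!!e && !a || !!e)
= !!!e
= !e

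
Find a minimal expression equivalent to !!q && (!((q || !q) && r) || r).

!!q && (!((q || !q) && r) || r)
= q && (!((q || !q) && r) || r)   — double negation
= q && (!r || r)   — complement / identity
= q   — complement / identity

q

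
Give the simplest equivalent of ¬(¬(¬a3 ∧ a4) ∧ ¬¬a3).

¬a3

¬(¬(¬a3 ∧ a4) ∧ ¬¬a3)
= ¬a3 ∧ a4 ∨ ¬a3   (De Morgan)
= ¬a3   (absorption)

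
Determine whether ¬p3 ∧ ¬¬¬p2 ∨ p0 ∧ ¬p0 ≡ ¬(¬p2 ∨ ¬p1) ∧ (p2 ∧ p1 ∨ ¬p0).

E1: ¬p3 ∧ ¬¬¬p2 ∨ p0 ∧ ¬p0
    = ¬p3 ∧ ¬¬¬p2
    = ¬p3 ∧ ¬p2
E2: ¬(¬p2 ∨ ¬p1) ∧ (p2 ∧ p1 ∨ ¬p0)
    = p2 ∧ p1 ∧ (p2 ∧ p1 ∨ ¬p0)
    = p2 ∧ p1
These differ: at p0=1, p1=1, p2=0, p3=0, E1 = 1 but E2 = 0.

No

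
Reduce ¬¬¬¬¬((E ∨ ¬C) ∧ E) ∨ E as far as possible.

True

¬¬¬¬¬((E ∨ ¬C) ∧ E) ∨ E
= ¬¬¬¬¬E ∨ E   (absorption)
= ¬¬¬E ∨ E   (double negation)
= ¬E ∨ E   (double negation)
= True   (complement)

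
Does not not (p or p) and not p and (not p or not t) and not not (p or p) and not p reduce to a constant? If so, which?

yes, False

not not (p or p) and not p and (not p or not t) and not not (p or p) and not p
= not not (p or p) and not p and not not (p or p) and not p   — absorption
= not not (p or p) and not p   — idempotence
= not not p and not p   — idempotence
= p and not p   — double negation
= False   — complement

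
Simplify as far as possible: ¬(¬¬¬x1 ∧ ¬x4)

¬(¬¬¬x1 ∧ ¬x4)
= ¬¬x1 ∨ x4   [De Morgan]
= x1 ∨ x4   [double negation]

x1 ∨ x4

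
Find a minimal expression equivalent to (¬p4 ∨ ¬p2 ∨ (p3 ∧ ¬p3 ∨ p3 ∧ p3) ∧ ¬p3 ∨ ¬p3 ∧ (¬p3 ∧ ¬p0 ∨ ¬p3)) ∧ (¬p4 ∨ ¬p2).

(¬p4 ∨ ¬p2 ∨ (p3 ∧ ¬p3 ∨ p3 ∧ p3) ∧ ¬p3 ∨ ¬p3 ∧ (¬p3 ∧ ¬p0 ∨ ¬p3)) ∧ (¬p4 ∨ ¬p2)
= (¬p4 ∨ ¬p2 ∨ (p3 ∧ ¬p3 ∨ p3 ∧ p3) ∧ ¬p3 ∨ ¬p3 ∧ ¬p3) ∧ (¬p4 ∨ ¬p2)   [absorption]
= (¬p4 ∨ ¬p2 ∨ p3 ∧ ¬p3 ∨ ¬p3 ∧ ¬p3) ∧ (¬p4 ∨ ¬p2)   [distribution]
= (¬p4 ∨ ¬p2 ∨ ¬p3) ∧ (¬p4 ∨ ¬p2)   [distribution]
= ¬p4 ∨ ¬p2   [absorption]

¬p4 ∨ ¬p2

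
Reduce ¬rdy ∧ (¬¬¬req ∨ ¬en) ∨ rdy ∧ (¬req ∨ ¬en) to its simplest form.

¬rdy ∧ (¬¬¬req ∨ ¬en) ∨ rdy ∧ (¬req ∨ ¬en)
= ¬rdy ∧ (¬req ∨ ¬en) ∨ rdy ∧ (¬req ∨ ¬en)
= ¬req ∨ ¬en

¬req ∨ ¬en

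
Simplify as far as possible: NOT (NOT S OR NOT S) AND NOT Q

S AND NOT Q

NOT (NOT S OR NOT S) AND NOT Q
= NOT NOT S AND NOT Q   (idempotence)
= S AND NOT Q   (double negation)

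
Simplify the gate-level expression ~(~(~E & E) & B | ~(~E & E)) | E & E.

E

~(~(~E & E) & B | ~(~E & E)) | E & E
= ~~(~E & E) | E & E
= ~E & E | E & E
= E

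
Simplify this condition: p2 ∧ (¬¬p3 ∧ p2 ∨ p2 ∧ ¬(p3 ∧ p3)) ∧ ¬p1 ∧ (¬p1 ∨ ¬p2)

p2 ∧ ¬p1

p2 ∧ (¬¬p3 ∧ p2 ∨ p2 ∧ ¬(p3 ∧ p3)) ∧ ¬p1 ∧ (¬p1 ∨ ¬p2)
= p2 ∧ (p3 ∧ p2 ∨ p2 ∧ ¬(p3 ∧ p3)) ∧ ¬p1 ∧ (¬p1 ∨ ¬p2)   [double negation]
= p2 ∧ (p3 ∧ p2 ∨ p2 ∧ ¬(p3 ∧ p3)) ∧ ¬p1   [absorption]
= p2 ∧ (p3 ∧ p2 ∨ p2 ∧ ¬p3) ∧ ¬p1   [idempotence]
= p2 ∧ p2 ∧ ¬p1   [distribution]
= p2 ∧ ¬p1   [idempotence]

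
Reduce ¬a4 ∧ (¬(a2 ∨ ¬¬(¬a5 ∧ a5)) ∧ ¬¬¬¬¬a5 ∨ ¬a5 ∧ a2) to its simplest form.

¬a4 ∧ (¬(a2 ∨ ¬¬(¬a5 ∧ a5)) ∧ ¬¬¬¬¬a5 ∨ ¬a5 ∧ a2)
= ¬a4 ∧ (¬(a2 ∨ ¬a5 ∧ a5) ∧ ¬¬¬¬¬a5 ∨ ¬a5 ∧ a2)   [double negation]
= ¬a4 ∧ (¬(a2 ∨ ¬a5 ∧ a5) ∧ ¬¬¬a5 ∨ ¬a5 ∧ a2)   [double negation]
= ¬a4 ∧ (¬(a2 ∨ ¬a5 ∧ a5) ∧ ¬a5 ∨ ¬a5 ∧ a2)   [double negation]
= ¬a4 ∧ (¬a2 ∧ ¬a5 ∨ ¬a5 ∧ a2)   [complement / identity]
= ¬a4 ∧ ¬a5   [distribution]

¬a4 ∧ ¬a5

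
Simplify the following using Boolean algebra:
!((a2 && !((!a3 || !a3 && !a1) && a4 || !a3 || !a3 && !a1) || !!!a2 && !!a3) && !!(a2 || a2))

!((a2 && !((!a3 || !a3 && !a1) && a4 || !a3 || !a3 && !a1) || !!!a2 && !!a3) && !!(a2 || a2))
= !((a2 && !((!a3 || !a3 && !a1) && a4 || !a3 || !a3 && !a1) || !a2 && !!a3) && !!(a2 || a2))   — double negation
= !((a2 && !(!a3 || !a3 && !a1) || !a2 && !!a3) && !!(a2 || a2))   — absorption
= !((a2 && !!a3 || !a2 && !!a3) && !!(a2 || a2))   — absorption
= !(!!a3 && !!(a2 || a2))   — distribution
= !a3 || !(a2 || a2)   — De Morgan
= !a3 || !a2   — idempotence

!a3 || !a2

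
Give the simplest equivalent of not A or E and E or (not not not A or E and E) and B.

not A or E and E or (not not not A or E and E) and B
= not A or E and E or (not A or E and E) and B   [double negation]
= not A or E and E   [absorption]
= not A or E   [idempotence]

not A or E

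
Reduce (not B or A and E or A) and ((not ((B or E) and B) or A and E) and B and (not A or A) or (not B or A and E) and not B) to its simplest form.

(not B or A and E or A) and ((not ((B or E) and B) or A and E) and B and (not A or A) or (not B or A and E) and not B)
= (not B or A and E or A) and ((not ((B or E) and B) or A and E) and B or (not B or A and E) and not B)
= (not B or A and E or A) and ((not B or A and E) and B or (not B or A and E) and not B)
= (not B or A and E or A) and (not B or A and E)
= not B or A and E

not B or A and E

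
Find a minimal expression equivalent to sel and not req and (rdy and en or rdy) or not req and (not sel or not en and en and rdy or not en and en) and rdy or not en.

rdy and not req or not en

sel and not req and (rdy and en or rdy) or not req and (not sel or not en and en and rdy or not en and en) and rdy or not en
= sel and not req and rdy or not req and (not sel or not en and en and rdy or not en and en) and rdy or not en   [absorption]
= sel and not req and rdy or not req and (not sel or not en and en) and rdy or not en   [absorption]
= rdy and (sel and not req or not req and (not sel or not en and en)) or not en   [distribution]
= rdy and (sel and not req or not req and not sel) or not en   [complement / identity]
= rdy and not req or not en   [distribution]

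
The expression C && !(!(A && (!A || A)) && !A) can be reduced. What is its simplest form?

C && !(!(A && (!A || A)) && !A)
= C && !(!A && !A)   [complement / identity]
= C && !!A   [idempotence]
= C && A   [double negation]

C && A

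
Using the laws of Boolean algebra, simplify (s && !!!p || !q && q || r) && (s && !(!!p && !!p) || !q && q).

s && !p

(s && !!!p || !q && q || r) && (s && !(!!p && !!p) || !q && q)
= (s && !!!p || !q && q || r) && (s && !!!p || !q && q)   — idempotence
= s && !!!p || !q && q   — absorption
= s && !p || !q && q   — double negation
= s && !p   — complement / identity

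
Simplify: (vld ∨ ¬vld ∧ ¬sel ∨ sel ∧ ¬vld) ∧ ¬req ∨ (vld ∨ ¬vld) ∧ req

True

(vld ∨ ¬vld ∧ ¬sel ∨ sel ∧ ¬vld) ∧ ¬req ∨ (vld ∨ ¬vld) ∧ req
= (vld ∨ ¬vld) ∧ ¬req ∨ (vld ∨ ¬vld) ∧ req   — distribution
= vld ∨ ¬vld   — distribution
= True   — complement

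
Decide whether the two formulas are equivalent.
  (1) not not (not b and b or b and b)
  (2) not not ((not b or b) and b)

E1: not not (not b and b or b and b)
    = not not b
    = b
E2: not not ((not b or b) and b)
    = not not b
    = b
Both reduce to b, so they are equivalent.

Yes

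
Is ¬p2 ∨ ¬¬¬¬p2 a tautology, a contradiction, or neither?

¬p2 ∨ ¬¬¬¬p2
= ¬p2 ∨ ¬¬p2
= ¬p2 ∨ p2
= True

tautology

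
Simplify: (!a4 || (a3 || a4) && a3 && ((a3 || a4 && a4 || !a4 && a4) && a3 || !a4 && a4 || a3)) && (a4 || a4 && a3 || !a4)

(!a4 || (a3 || a4) && a3 && ((a3 || a4 && a4 || !a4 && a4) && a3 || !a4 && a4 || a3)) && (a4 || a4 && a3 || !a4)
= (!a4 || (a3 || a4) && a3 && ((a3 || a4 && a4 || !a4 && a4) && a3 || !a4 && a4 || a3)) && (a4 || !a4)   — absorption
= (!a4 || (a3 || a4) && a3 && ((a3 || a4) && a3 || !a4 && a4 || a3)) && (a4 || !a4)   — distribution
= !a4 || (a3 || a4) && a3 && ((a3 || a4) && a3 || !a4 && a4 || a3)   — complement / identity
= !a4 || (a3 || a4) && a3 && ((a3 || a4) && a3 || a3)   — complement / identity
= !a4 || (a3 || a4) && a3   — absorption
= !a4 || a3   — absorption

!a4 || a3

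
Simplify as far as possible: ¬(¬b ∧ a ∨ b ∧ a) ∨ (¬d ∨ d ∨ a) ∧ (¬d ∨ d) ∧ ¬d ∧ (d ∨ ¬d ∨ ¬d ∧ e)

¬(¬b ∧ a ∨ b ∧ a) ∨ (¬d ∨ d ∨ a) ∧ (¬d ∨ d) ∧ ¬d ∧ (d ∨ ¬d ∨ ¬d ∧ e)
= ¬(¬b ∧ a ∨ b ∧ a) ∨ (¬d ∨ d) ∧ ¬d ∧ (d ∨ ¬d ∨ ¬d ∧ e)   (absorption)
= ¬(¬b ∧ a ∨ b ∧ a) ∨ ¬d ∧ (d ∨ ¬d ∨ ¬d ∧ e)   (complement / identity)
= ¬a ∨ ¬d ∧ (d ∨ ¬d ∨ ¬d ∧ e)   (distribution)
= ¬a ∨ ¬d ∧ (d ∨ ¬d)   (absorption)
= ¬a ∨ ¬d   (complement / identity)

¬a ∨ ¬d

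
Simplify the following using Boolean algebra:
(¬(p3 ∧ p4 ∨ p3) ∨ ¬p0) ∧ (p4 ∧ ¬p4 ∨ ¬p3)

(¬(p3 ∧ p4 ∨ p3) ∨ ¬p0) ∧ (p4 ∧ ¬p4 ∨ ¬p3)
= (¬p3 ∨ ¬p0) ∧ (p4 ∧ ¬p4 ∨ ¬p3)   — absorption
= (¬p3 ∨ ¬p0) ∧ ¬p3   — complement / identity
= ¬p3   — absorption

¬p3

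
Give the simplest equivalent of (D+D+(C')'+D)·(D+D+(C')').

(D+D+(C')'+D)·(D+D+(C')')
= D+D+(C')'   — absorption
= D+(C')'   — idempotence
= D+C   — double negation

D+C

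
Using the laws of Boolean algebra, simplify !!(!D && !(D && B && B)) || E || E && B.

!!(!D && !(D && B && B)) || E || E && B
= !!(!D && !(D && B && B)) || E
= !(D || D && B && B) || E
= !(D || D && B) || E
= !D || E

!D || E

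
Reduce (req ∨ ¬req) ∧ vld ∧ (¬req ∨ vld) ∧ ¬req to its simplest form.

vld ∧ ¬req

(req ∨ ¬req) ∧ vld ∧ (¬req ∨ vld) ∧ ¬req
= vld ∧ (¬req ∨ vld) ∧ ¬req
= vld ∧ ¬req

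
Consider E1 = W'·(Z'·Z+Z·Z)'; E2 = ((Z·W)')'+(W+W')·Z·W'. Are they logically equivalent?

No

E1: W'·(Z'·Z+Z·Z)'
    = W'·Z'   [distribution]
E2: ((Z·W)')'+(W+W')·Z·W'
    = ((Z·W)')'+Z·W'   [complement / identity]
    = Z·W+Z·W'   [double negation]
    = Z   [distribution]
These differ: at W=0, Z=1, E1 = 0 but E2 = 1.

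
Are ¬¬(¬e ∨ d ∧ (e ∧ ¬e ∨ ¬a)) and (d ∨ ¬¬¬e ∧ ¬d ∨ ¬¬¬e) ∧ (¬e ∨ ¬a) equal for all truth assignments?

E1: ¬¬(¬e ∨ d ∧ (e ∧ ¬e ∨ ¬a))
    = ¬¬(¬e ∨ d ∧ ¬a)   [complement / identity]
    = ¬e ∨ d ∧ ¬a   [double negation]
E2: (d ∨ ¬¬¬e ∧ ¬d ∨ ¬¬¬e) ∧ (¬e ∨ ¬a)
    = (d ∨ ¬¬¬e) ∧ (¬e ∨ ¬a)   [absorption]
    = (d ∨ ¬e) ∧ (¬e ∨ ¬a)   [double negation]
    = ¬e ∨ d ∧ ¬a   [distribution]
Both reduce to ¬e ∨ d ∧ ¬a, so they are equivalent.

Yes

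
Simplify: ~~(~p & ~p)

~p

~~(~p & ~p)
= ~~~p   (idempotence)
= ~p   (double negation)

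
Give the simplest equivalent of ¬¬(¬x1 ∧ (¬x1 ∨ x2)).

¬x1

¬¬(¬x1 ∧ (¬x1 ∨ x2))
= ¬x1 ∧ (¬x1 ∨ x2)   (double negation)
= ¬x1   (absorption)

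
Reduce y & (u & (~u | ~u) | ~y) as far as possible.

0

y & (u & (~u | ~u) | ~y)
= y & (u & ~u | ~y)   [idempotence]
= y & ~y   [complement / identity]
= 0   [complement]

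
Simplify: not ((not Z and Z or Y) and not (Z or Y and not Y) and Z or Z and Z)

not Z

not ((not Z and Z or Y) and not (Z or Y and not Y) and Z or Z and Z)
= not ((not Z and Z or Y) and not Z and Z or Z and Z)   [complement / identity]
= not (not Z and Z or Z and Z)   [absorption]
= not Z   [distribution]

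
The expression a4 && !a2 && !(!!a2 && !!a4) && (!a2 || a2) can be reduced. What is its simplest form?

a4 && !a2

a4 && !a2 && !(!!a2 && !!a4) && (!a2 || a2)
= a4 && !a2 && !(!!a2 && !!a4)   [complement / identity]
= a4 && !a2 && (!a2 || !a4)   [De Morgan]
= a4 && !a2   [absorption]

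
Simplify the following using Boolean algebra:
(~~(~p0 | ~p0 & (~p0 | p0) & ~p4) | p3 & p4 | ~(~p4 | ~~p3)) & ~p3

(~p0 | p4) & ~p3

(~~(~p0 | ~p0 & (~p0 | p0) & ~p4) | p3 & p4 | ~(~p4 | ~~p3)) & ~p3
= (~p0 | ~p0 & (~p0 | p0) & ~p4 | p3 & p4 | ~(~p4 | ~~p3)) & ~p3
= (~p0 | ~p0 & ~p4 | p3 & p4 | ~(~p4 | ~~p3)) & ~p3
= (~p0 | ~p0 & ~p4 | p3 & p4 | p4 & ~p3) & ~p3
= (~p0 | ~p0 & ~p4 | p4) & ~p3
= (~p0 | p4) & ~p3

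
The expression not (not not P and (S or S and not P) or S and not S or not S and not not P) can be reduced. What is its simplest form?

not (not not P and (S or S and not P) or S and not S or not S and not not P)
= not (not not P and S or S and not S or not S and not not P)
= not (not not P and S or not S and not not P)
= not not not P
= not P

not P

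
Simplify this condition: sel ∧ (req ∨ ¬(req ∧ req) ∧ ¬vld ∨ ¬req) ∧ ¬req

sel ∧ ¬req

sel ∧ (req ∨ ¬(req ∧ req) ∧ ¬vld ∨ ¬req) ∧ ¬req
= sel ∧ (req ∨ ¬req ∧ ¬vld ∨ ¬req) ∧ ¬req   (idempotence)
= sel ∧ (req ∨ ¬req) ∧ ¬req   (absorption)
= sel ∧ ¬req   (complement / identity)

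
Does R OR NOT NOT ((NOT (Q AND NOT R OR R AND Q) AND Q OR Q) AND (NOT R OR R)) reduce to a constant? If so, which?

no

R OR NOT NOT ((NOT (Q AND NOT R OR R AND Q) AND Q OR Q) AND (NOT R OR R))
= R OR (NOT (Q AND NOT R OR R AND Q) AND Q OR Q) AND (NOT R OR R)   — double negation
= R OR (NOT Q AND Q OR Q) AND (NOT R OR R)   — distribution
= R OR Q AND (NOT R OR R)   — complement / identity
= R OR Q   — complement / identity
This depends on Q, R, so it is not a constant.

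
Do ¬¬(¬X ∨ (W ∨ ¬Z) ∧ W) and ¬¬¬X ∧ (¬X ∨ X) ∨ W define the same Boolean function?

E1: ¬¬(¬X ∨ (W ∨ ¬Z) ∧ W)
    = ¬¬(¬X ∨ W)
    = ¬X ∨ W
E2: ¬¬¬X ∧ (¬X ∨ X) ∨ W
    = ¬¬¬X ∨ W
    = ¬X ∨ W
Both reduce to ¬X ∨ W, so they are equivalent.

Yes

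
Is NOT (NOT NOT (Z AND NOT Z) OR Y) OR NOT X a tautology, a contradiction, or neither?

neither

NOT (NOT NOT (Z AND NOT Z) OR Y) OR NOT X
= NOT (Z AND NOT Z OR Y) OR NOT X   [double negation]
= NOT Y OR NOT X   [complement / identity]
This depends on X, Y, so it is not a constant.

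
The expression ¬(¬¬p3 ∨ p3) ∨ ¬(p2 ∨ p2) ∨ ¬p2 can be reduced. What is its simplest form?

¬(¬¬p3 ∨ p3) ∨ ¬(p2 ∨ p2) ∨ ¬p2
= ¬(¬¬p3 ∨ p3) ∨ ¬p2 ∨ ¬p2   (idempotence)
= ¬(¬¬p3 ∨ p3) ∨ ¬p2   (idempotence)
= ¬(p3 ∨ p3) ∨ ¬p2   (double negation)
= ¬p3 ∨ ¬p2   (idempotence)

¬p3 ∨ ¬p2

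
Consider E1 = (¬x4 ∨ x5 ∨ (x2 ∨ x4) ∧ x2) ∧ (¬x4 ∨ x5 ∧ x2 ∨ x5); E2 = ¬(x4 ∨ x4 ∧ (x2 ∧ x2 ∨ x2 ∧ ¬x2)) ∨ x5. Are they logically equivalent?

E1: (¬x4 ∨ x5 ∨ (x2 ∨ x4) ∧ x2) ∧ (¬x4 ∨ x5 ∧ x2 ∨ x5)
    = (¬x4 ∨ x5 ∨ x2) ∧ (¬x4 ∨ x5 ∧ x2 ∨ x5)   (absorption)
    = (¬x4 ∨ x5 ∨ x2) ∧ (¬x4 ∨ x5)   (absorption)
    = ¬x4 ∨ x5   (absorption)
E2: ¬(x4 ∨ x4 ∧ (x2 ∧ x2 ∨ x2 ∧ ¬x2)) ∨ x5
    = ¬(x4 ∨ x4 ∧ x2) ∨ x5   (distribution)
    = ¬x4 ∨ x5   (absorption)
Both reduce to ¬x4 ∨ x5, so they are equivalent.

Yes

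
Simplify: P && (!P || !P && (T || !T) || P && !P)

false

P && (!P || !P && (T || !T) || P && !P)
= P && (!P || !P && (T || !T))   — complement / identity
= P && (!P || !P)   — complement / identity
= P && !P   — idempotence
= false   — complement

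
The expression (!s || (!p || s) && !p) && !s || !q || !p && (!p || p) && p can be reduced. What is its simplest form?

!s || !q

(!s || (!p || s) && !p) && !s || !q || !p && (!p || p) && p
= (!s || !p) && !s || !q || !p && (!p || p) && p   [absorption]
= (!s || !p) && !s || !q || !p && p   [complement / identity]
= !s || !q || !p && p   [absorption]
= !s || !q   [complement / identity]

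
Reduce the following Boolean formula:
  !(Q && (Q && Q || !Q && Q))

!(Q && (Q && Q || !Q && Q))
= !(Q && Q)   [distribution]
= !Q   [idempotence]

!Q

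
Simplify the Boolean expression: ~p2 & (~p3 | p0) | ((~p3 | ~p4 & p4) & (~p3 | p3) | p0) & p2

~p3 | p0

~p2 & (~p3 | p0) | ((~p3 | ~p4 & p4) & (~p3 | p3) | p0) & p2
= ~p2 & (~p3 | p0) | (~p3 | ~p4 & p4 | p0) & p2
= ~p2 & (~p3 | p0) | (~p3 | p0) & p2
= ~p3 | p0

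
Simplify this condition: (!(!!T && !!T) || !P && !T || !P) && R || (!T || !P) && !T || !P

(!(!!T && !!T) || !P && !T || !P) && R || (!T || !P) && !T || !P
= (!(!!T && !!T) || !P && !T || !P) && R || !T || !P   — absorption
= (!!!T || !P && !T || !P) && R || !T || !P   — idempotence
= (!T || !P && !T || !P) && R || !T || !P   — double negation
= (!T || !P) && R || !T || !P   — absorption
= !T || !P   — absorption

!T || !P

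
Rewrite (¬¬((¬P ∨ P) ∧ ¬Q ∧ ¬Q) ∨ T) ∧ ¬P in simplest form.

(¬Q ∨ T) ∧ ¬P

(¬¬((¬P ∨ P) ∧ ¬Q ∧ ¬Q) ∨ T) ∧ ¬P
= (¬¬((¬P ∨ P) ∧ ¬Q) ∨ T) ∧ ¬P   [idempotence]
= (¬¬¬Q ∨ T) ∧ ¬P   [complement / identity]
= (¬Q ∨ T) ∧ ¬P   [double negation]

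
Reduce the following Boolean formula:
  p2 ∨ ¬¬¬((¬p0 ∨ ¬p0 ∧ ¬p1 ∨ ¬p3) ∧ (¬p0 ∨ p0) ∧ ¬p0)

p2 ∨ ¬¬¬((¬p0 ∨ ¬p0 ∧ ¬p1 ∨ ¬p3) ∧ (¬p0 ∨ p0) ∧ ¬p0)
= p2 ∨ ¬¬¬((¬p0 ∨ ¬p0 ∧ ¬p1 ∨ ¬p3) ∧ ¬p0)   (complement / identity)
= p2 ∨ ¬((¬p0 ∨ ¬p0 ∧ ¬p1 ∨ ¬p3) ∧ ¬p0)   (double negation)
= p2 ∨ ¬((¬p0 ∨ ¬p3) ∧ ¬p0)   (absorption)
= p2 ∨ ¬¬p0   (absorption)
= p2 ∨ p0   (double negation)

p2 ∨ p0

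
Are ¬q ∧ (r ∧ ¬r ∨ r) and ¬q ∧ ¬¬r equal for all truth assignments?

Yes

E1: ¬q ∧ (r ∧ ¬r ∨ r)
    = ¬q ∧ r   (complement / identity)
E2: ¬q ∧ ¬¬r
    = ¬q ∧ r   (double negation)
Both reduce to ¬q ∧ r, so they are equivalent.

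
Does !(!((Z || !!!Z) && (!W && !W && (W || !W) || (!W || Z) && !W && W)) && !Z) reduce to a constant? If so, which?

!(!((Z || !!!Z) && (!W && !W && (W || !W) || (!W || Z) && !W && W)) && !Z)
= !(!((Z || !!!Z) && (!W && !W && (W || !W) || !W && W)) && !Z)   (absorption)
= !(!((Z || !!!Z) && (!W && !W || !W && W)) && !Z)   (complement / identity)
= !(!((Z || !Z) && (!W && !W || !W && W)) && !Z)   (double negation)
= (Z || !Z) && (!W && !W || !W && W) || Z   (De Morgan)
= (Z || !Z) && !W || Z   (distribution)
= !W || Z   (complement / identity)
This depends on W, Z, so it is not a constant.

no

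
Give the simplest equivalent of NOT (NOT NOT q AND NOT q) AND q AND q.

q

NOT (NOT NOT q AND NOT q) AND q AND q
= (NOT q OR q) AND q AND q   — De Morgan
= q AND q   — complement / identity
= q   — idempotence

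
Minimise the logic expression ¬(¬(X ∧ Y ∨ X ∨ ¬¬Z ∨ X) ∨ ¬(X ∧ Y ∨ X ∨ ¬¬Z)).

X ∨ Z

¬(¬(X ∧ Y ∨ X ∨ ¬¬Z ∨ X) ∨ ¬(X ∧ Y ∨ X ∨ ¬¬Z))
= (X ∧ Y ∨ X ∨ ¬¬Z ∨ X) ∧ (X ∧ Y ∨ X ∨ ¬¬Z)   — De Morgan
= X ∧ Y ∨ X ∨ ¬¬Z   — absorption
= X ∧ Y ∨ X ∨ Z   — double negation
= X ∨ Z   — absorption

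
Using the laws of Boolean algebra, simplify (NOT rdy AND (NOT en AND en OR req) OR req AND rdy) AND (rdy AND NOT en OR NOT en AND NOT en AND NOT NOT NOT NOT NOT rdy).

(NOT rdy AND (NOT en AND en OR req) OR req AND rdy) AND (rdy AND NOT en OR NOT en AND NOT en AND NOT NOT NOT NOT NOT rdy)
= (NOT rdy AND (NOT en AND en OR req) OR req AND rdy) AND (rdy AND NOT en OR NOT en AND NOT NOT NOT NOT NOT rdy)
= (NOT rdy AND (NOT en AND en OR req) OR req AND rdy) AND (rdy AND NOT en OR NOT en AND NOT NOT NOT rdy)
= (NOT rdy AND (NOT en AND en OR req) OR req AND rdy) AND (rdy AND NOT en OR NOT en AND NOT rdy)
= (NOT rdy AND (NOT en AND en OR req) OR req AND rdy) AND NOT en
= (NOT rdy AND req OR req AND rdy) AND NOT en
= req AND NOT en

req AND NOT en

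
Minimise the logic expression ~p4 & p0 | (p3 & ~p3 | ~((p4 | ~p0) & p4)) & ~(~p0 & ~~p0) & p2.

~p4 & (p0 | p2)

~p4 & p0 | (p3 & ~p3 | ~((p4 | ~p0) & p4)) & ~(~p0 & ~~p0) & p2
= ~p4 & p0 | (p3 & ~p3 | ~((p4 | ~p0) & p4)) & (p0 | ~p0) & p2   — De Morgan
= ~p4 & p0 | (p3 & ~p3 | ~((p4 | ~p0) & p4)) & p2   — complement / identity
= ~p4 & p0 | (p3 & ~p3 | ~p4) & p2   — absorption
= ~p4 & p0 | ~p4 & p2   — complement / identity
= ~p4 & (p0 | p2)   — distribution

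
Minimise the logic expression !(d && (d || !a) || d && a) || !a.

!d || !a

!(d && (d || !a) || d && a) || !a
= !(d || d && a) || !a
= !d || !a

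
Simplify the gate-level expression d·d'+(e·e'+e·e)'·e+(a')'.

a

d·d'+(e·e'+e·e)'·e+(a')'
= d·d'+e'·e+(a')'   [distribution]
= d·d'+(a')'   [complement / identity]
= (a')'   [complement / identity]
= a   [double negation]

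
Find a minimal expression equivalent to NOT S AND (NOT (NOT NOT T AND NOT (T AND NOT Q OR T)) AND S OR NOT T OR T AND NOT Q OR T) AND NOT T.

NOT S AND NOT T

NOT S AND (NOT (NOT NOT T AND NOT (T AND NOT Q OR T)) AND S OR NOT T OR T AND NOT Q OR T) AND NOT T
= NOT S AND ((NOT T OR T AND NOT Q OR T) AND S OR NOT T OR T AND NOT Q OR T) AND NOT T   — De Morgan
= NOT S AND (NOT T OR T AND NOT Q OR T) AND NOT T   — absorption
= NOT S AND (NOT T OR T) AND NOT T   — absorption
= NOT S AND NOT T   — complement / identity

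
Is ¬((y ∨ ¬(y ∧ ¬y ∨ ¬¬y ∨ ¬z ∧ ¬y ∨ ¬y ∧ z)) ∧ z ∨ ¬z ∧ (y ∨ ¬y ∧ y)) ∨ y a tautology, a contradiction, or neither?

¬((y ∨ ¬(y ∧ ¬y ∨ ¬¬y ∨ ¬z ∧ ¬y ∨ ¬y ∧ z)) ∧ z ∨ ¬z ∧ (y ∨ ¬y ∧ y)) ∨ y
= ¬((y ∨ ¬(y ∧ ¬y ∨ ¬¬y ∨ ¬y)) ∧ z ∨ ¬z ∧ (y ∨ ¬y ∧ y)) ∨ y   [distribution]
= ¬((y ∨ ¬(¬¬y ∨ ¬y)) ∧ z ∨ ¬z ∧ (y ∨ ¬y ∧ y)) ∨ y   [complement / identity]
= ¬((y ∨ ¬y ∧ y) ∧ z ∨ ¬z ∧ (y ∨ ¬y ∧ y)) ∨ y   [De Morgan]
= ¬(y ∨ ¬y ∧ y) ∨ y   [distribution]
= ¬y ∨ y   [complement / identity]
= True   [complement]

tautology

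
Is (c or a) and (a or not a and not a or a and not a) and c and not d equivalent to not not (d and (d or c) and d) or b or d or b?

E1: (c or a) and (a or not a and not a or a and not a) and c and not d
    = (c or a) and (a or not a) and c and not d   — distribution
    = (c or a) and c and not d   — complement / identity
    = c and not d   — absorption
E2: not not (d and (d or c) and d) or b or d or b
    = not not (d and d) or b or d or b   — absorption
    = not not d or b or d or b   — idempotence
    = d or b or d or b   — double negation
    = d or b   — idempotence
These differ: at a=1, b=1, c=0, d=1, E1 = 0 but E2 = 1.

No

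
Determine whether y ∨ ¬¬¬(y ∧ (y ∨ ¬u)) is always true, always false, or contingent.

always true

y ∨ ¬¬¬(y ∧ (y ∨ ¬u))
= y ∨ ¬(y ∧ (y ∨ ¬u))
= y ∨ ¬y
= True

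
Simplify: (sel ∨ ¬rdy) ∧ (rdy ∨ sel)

sel

(sel ∨ ¬rdy) ∧ (rdy ∨ sel)
= sel ∨ ¬rdy ∧ rdy   [distribution]
= sel   [complement / identity]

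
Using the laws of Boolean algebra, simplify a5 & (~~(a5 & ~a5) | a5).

a5

a5 & (~~(a5 & ~a5) | a5)
= a5 & (a5 & ~a5 | a5)   — double negation
= a5 & a5   — complement / identity
= a5   — idempotence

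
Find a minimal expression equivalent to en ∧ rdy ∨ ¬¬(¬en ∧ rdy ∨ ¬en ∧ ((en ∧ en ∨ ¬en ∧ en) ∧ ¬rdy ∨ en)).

rdy

en ∧ rdy ∨ ¬¬(¬en ∧ rdy ∨ ¬en ∧ ((en ∧ en ∨ ¬en ∧ en) ∧ ¬rdy ∨ en))
= en ∧ rdy ∨ ¬¬(¬en ∧ rdy ∨ ¬en ∧ (en ∧ ¬rdy ∨ en))   [distribution]
= en ∧ rdy ∨ ¬¬(¬en ∧ rdy ∨ ¬en ∧ en)   [absorption]
= en ∧ rdy ∨ ¬¬(¬en ∧ rdy)   [complement / identity]
= en ∧ rdy ∨ ¬en ∧ rdy   [double negation]
= rdy   [distribution]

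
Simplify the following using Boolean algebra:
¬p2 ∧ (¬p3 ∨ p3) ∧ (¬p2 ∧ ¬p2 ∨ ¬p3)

¬p2

¬p2 ∧ (¬p3 ∨ p3) ∧ (¬p2 ∧ ¬p2 ∨ ¬p3)
= ¬p2 ∧ (¬p2 ∧ ¬p2 ∨ ¬p3)
= ¬p2 ∧ (¬p2 ∨ ¬p3)
= ¬p2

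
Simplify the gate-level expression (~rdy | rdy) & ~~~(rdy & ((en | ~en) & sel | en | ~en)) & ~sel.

~rdy & ~sel

(~rdy | rdy) & ~~~(rdy & ((en | ~en) & sel | en | ~en)) & ~sel
= (~rdy | rdy) & ~~~(rdy & (en | ~en)) & ~sel   [absorption]
= ~~~(rdy & (en | ~en)) & ~sel   [complement / identity]
= ~~~rdy & ~sel   [complement / identity]
= ~rdy & ~sel   [double negation]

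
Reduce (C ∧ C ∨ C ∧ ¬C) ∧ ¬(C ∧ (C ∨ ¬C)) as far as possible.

False

(C ∧ C ∨ C ∧ ¬C) ∧ ¬(C ∧ (C ∨ ¬C))
= C ∧ ¬(C ∧ (C ∨ ¬C))   [distribution]
= C ∧ ¬C   [complement / identity]
= False   [complement]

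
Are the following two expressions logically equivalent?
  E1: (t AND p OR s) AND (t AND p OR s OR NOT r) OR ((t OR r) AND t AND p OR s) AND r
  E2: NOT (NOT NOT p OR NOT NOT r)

No

E1: (t AND p OR s) AND (t AND p OR s OR NOT r) OR ((t OR r) AND t AND p OR s) AND r
    = t AND p OR s OR ((t OR r) AND t AND p OR s) AND r   [absorption]
    = t AND p OR s OR (t AND p OR s) AND r   [absorption]
    = t AND p OR s   [absorption]
E2: NOT (NOT NOT p OR NOT NOT r)
    = NOT p AND NOT r   [De Morgan]
These differ: at p=1, r=0, s=1, t=1, E1 = 1 but E2 = 0.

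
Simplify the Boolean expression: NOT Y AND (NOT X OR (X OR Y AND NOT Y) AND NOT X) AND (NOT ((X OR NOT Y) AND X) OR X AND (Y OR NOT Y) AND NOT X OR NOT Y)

NOT Y AND NOT X

NOT Y AND (NOT X OR (X OR Y AND NOT Y) AND NOT X) AND (NOT ((X OR NOT Y) AND X) OR X AND (Y OR NOT Y) AND NOT X OR NOT Y)
= NOT Y AND (NOT X OR (X OR Y AND NOT Y) AND NOT X) AND (NOT ((X OR NOT Y) AND X) OR X AND NOT X OR NOT Y)   [complement / identity]
= NOT Y AND (NOT X OR X AND NOT X) AND (NOT ((X OR NOT Y) AND X) OR X AND NOT X OR NOT Y)   [complement / identity]
= NOT Y AND (NOT X OR X AND NOT X) AND (NOT X OR X AND NOT X OR NOT Y)   [absorption]
= NOT Y AND (NOT X OR X AND NOT X)   [absorption]
= NOT Y AND NOT X   [complement / identity]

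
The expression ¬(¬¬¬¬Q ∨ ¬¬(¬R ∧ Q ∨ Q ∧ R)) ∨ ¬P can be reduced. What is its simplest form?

¬(¬¬¬¬Q ∨ ¬¬(¬R ∧ Q ∨ Q ∧ R)) ∨ ¬P
= ¬(¬¬Q ∨ ¬¬(¬R ∧ Q ∨ Q ∧ R)) ∨ ¬P
= ¬(¬¬Q ∨ ¬¬Q) ∨ ¬P
= ¬Q ∧ ¬Q ∨ ¬P
= ¬Q ∨ ¬P

¬Q ∨ ¬P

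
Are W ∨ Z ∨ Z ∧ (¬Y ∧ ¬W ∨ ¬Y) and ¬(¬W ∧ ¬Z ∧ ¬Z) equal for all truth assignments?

E1: W ∨ Z ∨ Z ∧ (¬Y ∧ ¬W ∨ ¬Y)
    = W ∨ Z ∨ Z ∧ ¬Y   — absorption
    = W ∨ Z   — absorption
E2: ¬(¬W ∧ ¬Z ∧ ¬Z)
    = ¬(¬W ∧ ¬Z)   — idempotence
    = W ∨ Z   — De Morgan
Both reduce to W ∨ Z, so they are equivalent.

Yes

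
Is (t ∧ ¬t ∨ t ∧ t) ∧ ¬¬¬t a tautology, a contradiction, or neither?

contradiction

(t ∧ ¬t ∨ t ∧ t) ∧ ¬¬¬t
= t ∧ (¬t ∨ t) ∧ ¬¬¬t   [distribution]
= t ∧ ¬¬¬t   [complement / identity]
= t ∧ ¬t   [double negation]
= False   [complement]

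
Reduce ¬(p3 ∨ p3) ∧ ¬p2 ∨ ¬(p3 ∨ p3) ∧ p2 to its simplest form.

¬p3

¬(p3 ∨ p3) ∧ ¬p2 ∨ ¬(p3 ∨ p3) ∧ p2
= ¬(p3 ∨ p3)   [distribution]
= ¬p3   [idempotence]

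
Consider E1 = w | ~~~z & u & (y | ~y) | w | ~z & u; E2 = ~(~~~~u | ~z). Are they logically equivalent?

No

E1: w | ~~~z & u & (y | ~y) | w | ~z & u
    = w | ~~~z & u | w | ~z & u   — complement / identity
    = w | ~z & u | w | ~z & u   — double negation
    = w | ~z & u   — idempotence
E2: ~(~~~~u | ~z)
    = ~~~u & z   — De Morgan
    = ~u & z   — double negation
These differ: at u=1, w=1, y=0, z=0, E1 = 1 but E2 = 0.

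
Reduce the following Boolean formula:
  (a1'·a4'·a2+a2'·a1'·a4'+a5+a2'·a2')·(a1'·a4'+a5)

a1'·a4'+a5

(a1'·a4'·a2+a2'·a1'·a4'+a5+a2'·a2')·(a1'·a4'+a5)
= (a1'·a4'·a2+a2'·a1'·a4'+a5+a2')·(a1'·a4'+a5)
= (a1'·a4'+a5+a2')·(a1'·a4'+a5)
= a1'·a4'+a5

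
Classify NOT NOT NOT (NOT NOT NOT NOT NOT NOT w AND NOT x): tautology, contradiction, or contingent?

contingent

NOT NOT NOT (NOT NOT NOT NOT NOT NOT w AND NOT x)
= NOT NOT NOT (NOT NOT NOT NOT w AND NOT x)   [double negation]
= NOT NOT (NOT NOT NOT w OR x)   [De Morgan]
= NOT NOT (NOT w OR x)   [double negation]
= NOT w OR x   [double negation]
This depends on w, x, so it is not a constant.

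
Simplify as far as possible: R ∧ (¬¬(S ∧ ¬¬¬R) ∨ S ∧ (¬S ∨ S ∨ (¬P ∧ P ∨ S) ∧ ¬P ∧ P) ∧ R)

R ∧ S

R ∧ (¬¬(S ∧ ¬¬¬R) ∨ S ∧ (¬S ∨ S ∨ (¬P ∧ P ∨ S) ∧ ¬P ∧ P) ∧ R)
= R ∧ (S ∧ ¬¬¬R ∨ S ∧ (¬S ∨ S ∨ (¬P ∧ P ∨ S) ∧ ¬P ∧ P) ∧ R)   (double negation)
= R ∧ (S ∧ ¬¬¬R ∨ S ∧ (¬S ∨ S ∨ ¬P ∧ P) ∧ R)   (absorption)
= R ∧ (S ∧ ¬¬¬R ∨ S ∧ (¬S ∨ S) ∧ R)   (complement / identity)
= R ∧ (S ∧ ¬R ∨ S ∧ (¬S ∨ S) ∧ R)   (double negation)
= R ∧ (S ∧ ¬R ∨ S ∧ R)   (complement / identity)
= R ∧ S   (distribution)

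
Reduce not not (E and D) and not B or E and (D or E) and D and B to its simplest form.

E and D

not not (E and D) and not B or E and (D or E) and D and B
= E and D and not B or E and (D or E) and D and B   (double negation)
= E and D and not B or E and D and B   (absorption)
= E and D   (distribution)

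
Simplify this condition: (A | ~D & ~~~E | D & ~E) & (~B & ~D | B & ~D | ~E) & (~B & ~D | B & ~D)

(A | ~D & ~~~E | D & ~E) & (~B & ~D | B & ~D | ~E) & (~B & ~D | B & ~D)
= (A | ~D & ~E | D & ~E) & (~B & ~D | B & ~D | ~E) & (~B & ~D | B & ~D)   — double negation
= (A | ~D & ~E | D & ~E) & (~B & ~D | B & ~D)   — absorption
= (A | ~E) & (~B & ~D | B & ~D)   — distribution
= (A | ~E) & ~D   — distribution

(A | ~E) & ~D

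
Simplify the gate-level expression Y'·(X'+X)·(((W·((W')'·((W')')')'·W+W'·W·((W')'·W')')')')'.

Y'·(X'+X)·(((W·((W')'·((W')')')'·W+W'·W·((W')'·W')')')')'
= Y'·(X'+X)·(((W·((W')'·W')'·W+W'·W·((W')'·W')')')')'
= Y'·(X'+X)·(((W·((W')'·W')')')')'
= Y'·(X'+X)·(((W·(W'+W))')')'
= Y'·(((W·(W'+W))')')'
= Y'·((W')')'
= Y'·W'

Y'·W'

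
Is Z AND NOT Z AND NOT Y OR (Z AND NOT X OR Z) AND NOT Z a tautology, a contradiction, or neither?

Z AND NOT Z AND NOT Y OR (Z AND NOT X OR Z) AND NOT Z
= Z AND NOT Z AND NOT Y OR Z AND NOT Z
= Z AND NOT Z
= FALSE

contradiction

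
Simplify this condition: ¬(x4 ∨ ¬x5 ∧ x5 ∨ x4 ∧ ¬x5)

¬x4

¬(x4 ∨ ¬x5 ∧ x5 ∨ x4 ∧ ¬x5)
= ¬(x4 ∨ x4 ∧ ¬x5)   — complement / identity
= ¬x4   — absorption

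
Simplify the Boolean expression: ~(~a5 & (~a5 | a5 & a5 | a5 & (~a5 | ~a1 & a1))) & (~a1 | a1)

a5

~(~a5 & (~a5 | a5 & a5 | a5 & (~a5 | ~a1 & a1))) & (~a1 | a1)
= ~(~a5 & (~a5 | a5 & a5 | a5 & ~a5)) & (~a1 | a1)   — complement / identity
= ~(~a5 & (~a5 | a5)) & (~a1 | a1)   — distribution
= ~(~a5 & (~a5 | a5))   — complement / identity
= ~~a5   — complement / identity
= a5   — double negation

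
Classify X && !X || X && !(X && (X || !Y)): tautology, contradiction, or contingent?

contradiction

X && !X || X && !(X && (X || !Y))
= X && !X || X && !X   — absorption
= X && !X   — idempotence
= false   — complement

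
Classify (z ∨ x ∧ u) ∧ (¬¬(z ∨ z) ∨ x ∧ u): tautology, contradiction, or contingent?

contingent

(z ∨ x ∧ u) ∧ (¬¬(z ∨ z) ∨ x ∧ u)
= (z ∨ x ∧ u) ∧ (z ∨ z ∨ x ∧ u)   (double negation)
= (z ∨ x ∧ u) ∧ (z ∨ x ∧ u)   (idempotence)
= z ∨ x ∧ u   (idempotence)
This depends on u, x, z, so it is not a constant.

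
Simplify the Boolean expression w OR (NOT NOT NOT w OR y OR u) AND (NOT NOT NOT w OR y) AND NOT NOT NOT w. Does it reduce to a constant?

TRUE

w OR (NOT NOT NOT w OR y OR u) AND (NOT NOT NOT w OR y) AND NOT NOT NOT w
= w OR (NOT NOT NOT w OR y) AND NOT NOT NOT w   [absorption]
= w OR NOT NOT NOT w   [absorption]
= w OR NOT w   [double negation]
= TRUE   [complement]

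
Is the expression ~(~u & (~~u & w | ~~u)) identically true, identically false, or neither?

~(~u & (~~u & w | ~~u))
= ~(~u & ~~u)   — absorption
= u | ~u   — De Morgan
= 1   — complement

identically true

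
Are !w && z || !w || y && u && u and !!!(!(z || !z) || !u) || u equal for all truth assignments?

No

E1: !w && z || !w || y && u && u
    = !w || y && u && u
    = !w || y && u
E2: !!!(!(z || !z) || !u) || u
    = !!((z || !z) && u) || u
    = (z || !z) && u || u
    = u || u
    = u
These differ: at u=0, w=0, y=0, z=1, E1 = 1 but E2 = 0.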